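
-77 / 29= -2.66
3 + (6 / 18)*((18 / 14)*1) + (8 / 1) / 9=4.32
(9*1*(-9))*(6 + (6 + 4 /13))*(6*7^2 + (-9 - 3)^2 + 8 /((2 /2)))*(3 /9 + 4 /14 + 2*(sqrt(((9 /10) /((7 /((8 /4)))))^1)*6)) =-41617152*sqrt(35) /91 - 1926720 /7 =-2980854.41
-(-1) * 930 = 930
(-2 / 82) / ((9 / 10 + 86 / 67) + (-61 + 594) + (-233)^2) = -670 / 1506020323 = -0.00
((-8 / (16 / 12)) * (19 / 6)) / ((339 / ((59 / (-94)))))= 1121 / 31866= 0.04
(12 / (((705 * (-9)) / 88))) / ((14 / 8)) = -1408 / 14805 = -0.10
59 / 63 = 0.94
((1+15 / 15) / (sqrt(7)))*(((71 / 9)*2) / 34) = 0.35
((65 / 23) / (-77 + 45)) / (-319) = 65 / 234784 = 0.00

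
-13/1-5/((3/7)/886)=-31049/3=-10349.67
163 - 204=-41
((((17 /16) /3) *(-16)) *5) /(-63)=0.45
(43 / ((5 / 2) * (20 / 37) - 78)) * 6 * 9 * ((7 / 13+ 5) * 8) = -12371616 / 9217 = -1342.26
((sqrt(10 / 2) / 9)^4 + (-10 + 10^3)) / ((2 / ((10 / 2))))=32477075 / 13122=2475.01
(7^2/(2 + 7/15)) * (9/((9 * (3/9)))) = 2205/37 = 59.59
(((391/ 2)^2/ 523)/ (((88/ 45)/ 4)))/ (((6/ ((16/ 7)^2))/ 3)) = 110074320/ 281897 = 390.48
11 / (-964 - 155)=-11 / 1119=-0.01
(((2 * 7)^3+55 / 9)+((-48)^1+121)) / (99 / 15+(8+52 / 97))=12322880 / 66069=186.52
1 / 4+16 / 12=19 / 12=1.58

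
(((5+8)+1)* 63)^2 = 777924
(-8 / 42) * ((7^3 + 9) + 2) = -472 / 7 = -67.43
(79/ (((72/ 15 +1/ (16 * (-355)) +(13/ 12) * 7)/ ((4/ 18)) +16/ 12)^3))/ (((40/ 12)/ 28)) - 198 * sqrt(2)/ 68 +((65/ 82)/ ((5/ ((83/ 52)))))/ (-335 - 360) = -4.11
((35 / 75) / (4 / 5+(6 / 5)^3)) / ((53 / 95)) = 16625 / 50244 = 0.33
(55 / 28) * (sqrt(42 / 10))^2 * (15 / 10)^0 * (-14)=-231 / 2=-115.50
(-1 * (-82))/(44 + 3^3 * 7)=82/233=0.35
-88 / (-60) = 22 / 15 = 1.47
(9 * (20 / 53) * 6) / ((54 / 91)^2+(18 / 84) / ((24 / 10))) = 46.16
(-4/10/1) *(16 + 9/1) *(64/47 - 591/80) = 22657/376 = 60.26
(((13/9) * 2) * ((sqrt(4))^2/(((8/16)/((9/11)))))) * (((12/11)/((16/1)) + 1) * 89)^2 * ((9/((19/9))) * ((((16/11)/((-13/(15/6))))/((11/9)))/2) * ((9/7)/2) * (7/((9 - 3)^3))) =-21259449135/12239876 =-1736.90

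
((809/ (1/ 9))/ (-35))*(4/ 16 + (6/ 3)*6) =-50967/ 20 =-2548.35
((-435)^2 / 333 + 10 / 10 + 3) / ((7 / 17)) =359941 / 259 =1389.73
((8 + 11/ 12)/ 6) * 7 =749/ 72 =10.40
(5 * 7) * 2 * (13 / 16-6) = -2905 / 8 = -363.12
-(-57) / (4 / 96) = 1368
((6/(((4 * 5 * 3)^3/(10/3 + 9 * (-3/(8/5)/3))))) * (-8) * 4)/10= 11/54000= 0.00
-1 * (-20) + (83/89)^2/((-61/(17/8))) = 77191847/3865448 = 19.97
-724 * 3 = -2172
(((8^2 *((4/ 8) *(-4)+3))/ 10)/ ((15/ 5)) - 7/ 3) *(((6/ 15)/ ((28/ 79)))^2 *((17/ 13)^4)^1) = -521254561/ 699744500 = -0.74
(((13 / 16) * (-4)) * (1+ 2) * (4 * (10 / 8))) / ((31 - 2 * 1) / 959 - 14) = 187005 / 53588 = 3.49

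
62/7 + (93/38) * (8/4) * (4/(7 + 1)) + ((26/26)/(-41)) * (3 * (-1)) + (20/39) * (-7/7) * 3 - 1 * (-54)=9050997/141778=63.84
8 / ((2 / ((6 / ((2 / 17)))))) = 204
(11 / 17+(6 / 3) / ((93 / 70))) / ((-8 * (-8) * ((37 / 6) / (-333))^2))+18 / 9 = 843793 / 8432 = 100.07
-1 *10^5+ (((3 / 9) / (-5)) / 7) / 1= -10500001 / 105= -100000.01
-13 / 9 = -1.44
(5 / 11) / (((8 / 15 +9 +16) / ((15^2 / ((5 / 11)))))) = 3375 / 383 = 8.81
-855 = -855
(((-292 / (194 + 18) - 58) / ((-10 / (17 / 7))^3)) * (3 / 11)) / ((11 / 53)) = 46383633 / 41503000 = 1.12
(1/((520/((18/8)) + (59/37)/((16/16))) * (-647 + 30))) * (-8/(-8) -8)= 2331/47811947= 0.00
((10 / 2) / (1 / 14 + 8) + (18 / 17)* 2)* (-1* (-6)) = 31548 / 1921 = 16.42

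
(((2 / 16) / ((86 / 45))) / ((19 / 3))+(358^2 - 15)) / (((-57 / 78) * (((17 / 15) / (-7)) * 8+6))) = -175892205615 / 4718992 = -37273.26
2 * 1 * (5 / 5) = 2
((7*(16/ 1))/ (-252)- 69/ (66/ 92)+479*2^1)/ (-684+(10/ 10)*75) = -85276/ 60291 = -1.41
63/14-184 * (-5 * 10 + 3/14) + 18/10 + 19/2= 321173/35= 9176.37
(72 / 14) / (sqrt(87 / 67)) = 12*sqrt(5829) / 203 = 4.51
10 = 10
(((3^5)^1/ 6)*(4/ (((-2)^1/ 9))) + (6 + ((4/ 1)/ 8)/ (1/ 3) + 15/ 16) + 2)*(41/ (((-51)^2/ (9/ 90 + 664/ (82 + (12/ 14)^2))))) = -77639091539/ 843556320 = -92.04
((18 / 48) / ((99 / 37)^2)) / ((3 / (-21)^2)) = 67081 / 8712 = 7.70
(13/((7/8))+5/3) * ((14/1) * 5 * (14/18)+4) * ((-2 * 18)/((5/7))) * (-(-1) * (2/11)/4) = -365044/165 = -2212.39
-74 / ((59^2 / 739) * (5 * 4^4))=-27343 / 2227840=-0.01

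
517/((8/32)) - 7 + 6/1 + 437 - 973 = 1531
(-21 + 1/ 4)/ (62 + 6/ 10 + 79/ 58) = -12035/ 37098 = -0.32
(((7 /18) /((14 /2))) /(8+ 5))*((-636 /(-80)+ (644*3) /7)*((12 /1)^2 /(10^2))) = 1.75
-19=-19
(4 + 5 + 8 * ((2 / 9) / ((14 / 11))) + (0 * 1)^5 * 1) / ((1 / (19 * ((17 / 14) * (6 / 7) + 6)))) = 1431175 / 1029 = 1390.84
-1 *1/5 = -1/5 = -0.20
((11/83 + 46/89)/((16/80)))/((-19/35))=-839475/140353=-5.98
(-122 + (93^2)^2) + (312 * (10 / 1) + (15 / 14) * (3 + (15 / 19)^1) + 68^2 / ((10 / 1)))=74808665.46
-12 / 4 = -3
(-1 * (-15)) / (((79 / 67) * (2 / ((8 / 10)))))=402 / 79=5.09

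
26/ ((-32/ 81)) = -1053/ 16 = -65.81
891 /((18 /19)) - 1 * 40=1801 /2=900.50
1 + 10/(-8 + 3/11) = -5/17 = -0.29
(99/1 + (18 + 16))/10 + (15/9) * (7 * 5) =2149/30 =71.63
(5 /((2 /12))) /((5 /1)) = 6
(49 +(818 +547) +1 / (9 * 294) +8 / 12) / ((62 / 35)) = 18716045 / 23436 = 798.60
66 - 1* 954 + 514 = -374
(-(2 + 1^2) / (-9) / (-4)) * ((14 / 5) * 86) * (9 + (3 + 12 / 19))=-4816 / 19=-253.47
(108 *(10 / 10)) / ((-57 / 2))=-72 / 19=-3.79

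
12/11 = 1.09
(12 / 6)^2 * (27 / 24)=9 / 2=4.50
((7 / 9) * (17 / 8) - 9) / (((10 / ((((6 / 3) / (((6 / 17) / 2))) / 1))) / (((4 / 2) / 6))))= -8993 / 3240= -2.78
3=3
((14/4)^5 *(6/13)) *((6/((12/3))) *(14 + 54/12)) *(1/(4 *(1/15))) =83950965/3328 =25225.65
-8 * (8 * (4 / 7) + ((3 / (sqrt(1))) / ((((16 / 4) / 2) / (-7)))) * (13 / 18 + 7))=612.10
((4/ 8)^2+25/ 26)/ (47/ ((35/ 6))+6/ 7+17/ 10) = 2205/ 19318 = 0.11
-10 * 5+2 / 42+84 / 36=-1000 / 21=-47.62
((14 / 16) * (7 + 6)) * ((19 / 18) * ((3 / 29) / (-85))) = -1729 / 118320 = -0.01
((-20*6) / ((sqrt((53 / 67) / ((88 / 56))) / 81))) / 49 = -9720*sqrt(273427) / 18179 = -279.59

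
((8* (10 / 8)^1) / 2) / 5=1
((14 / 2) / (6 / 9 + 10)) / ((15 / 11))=77 / 160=0.48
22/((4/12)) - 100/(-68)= 1147/17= 67.47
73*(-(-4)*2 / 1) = 584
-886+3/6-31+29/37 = -67763/74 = -915.72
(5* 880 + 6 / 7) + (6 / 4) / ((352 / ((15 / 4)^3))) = 1388066011 / 315392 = 4401.08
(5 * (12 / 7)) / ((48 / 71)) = 355 / 28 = 12.68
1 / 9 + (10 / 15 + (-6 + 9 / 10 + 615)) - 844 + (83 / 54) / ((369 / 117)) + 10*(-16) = -2174341 / 5535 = -392.83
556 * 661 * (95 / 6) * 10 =174570100 / 3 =58190033.33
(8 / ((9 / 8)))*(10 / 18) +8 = 968 / 81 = 11.95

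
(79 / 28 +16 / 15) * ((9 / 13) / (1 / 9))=44091 / 1820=24.23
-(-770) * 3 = 2310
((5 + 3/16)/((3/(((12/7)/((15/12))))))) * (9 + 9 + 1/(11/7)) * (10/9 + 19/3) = 228001/693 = 329.01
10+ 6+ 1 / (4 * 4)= 257 / 16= 16.06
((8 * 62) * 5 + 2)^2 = 6160324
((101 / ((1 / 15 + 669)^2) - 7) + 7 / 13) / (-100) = 650791803 / 10072129600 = 0.06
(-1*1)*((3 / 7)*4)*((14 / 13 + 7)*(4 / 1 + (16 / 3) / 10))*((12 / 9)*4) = -4352 / 13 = -334.77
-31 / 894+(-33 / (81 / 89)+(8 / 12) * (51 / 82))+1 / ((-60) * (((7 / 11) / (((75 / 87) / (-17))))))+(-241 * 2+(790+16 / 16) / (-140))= -523.53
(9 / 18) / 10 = 1 / 20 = 0.05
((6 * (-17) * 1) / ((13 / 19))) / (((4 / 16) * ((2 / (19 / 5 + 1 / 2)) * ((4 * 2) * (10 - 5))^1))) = -41667 / 1300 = -32.05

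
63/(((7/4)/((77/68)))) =693/17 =40.76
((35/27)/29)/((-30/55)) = -385/4698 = -0.08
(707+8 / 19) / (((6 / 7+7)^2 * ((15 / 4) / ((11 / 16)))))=658609 / 313500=2.10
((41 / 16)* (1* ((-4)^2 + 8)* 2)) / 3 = 41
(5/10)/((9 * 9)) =1/162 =0.01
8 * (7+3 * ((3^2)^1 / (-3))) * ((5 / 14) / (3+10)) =-40 / 91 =-0.44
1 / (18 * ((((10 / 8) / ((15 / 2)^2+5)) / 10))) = 245 / 9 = 27.22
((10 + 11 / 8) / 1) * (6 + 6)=273 / 2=136.50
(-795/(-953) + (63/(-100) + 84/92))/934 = 2448903/2047234600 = 0.00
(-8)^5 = -32768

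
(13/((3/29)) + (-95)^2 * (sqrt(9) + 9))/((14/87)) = 9433033/14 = 673788.07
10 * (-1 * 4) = -40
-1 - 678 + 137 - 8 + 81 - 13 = -482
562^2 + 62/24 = 3790159/12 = 315846.58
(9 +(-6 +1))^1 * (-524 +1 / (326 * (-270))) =-46122481 / 22005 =-2096.00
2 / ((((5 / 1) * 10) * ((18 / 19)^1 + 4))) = 19 / 2350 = 0.01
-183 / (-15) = 61 / 5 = 12.20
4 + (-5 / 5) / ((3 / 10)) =0.67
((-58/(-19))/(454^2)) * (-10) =-145/979051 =-0.00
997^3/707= 991026973/707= 1401735.46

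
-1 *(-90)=90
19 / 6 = 3.17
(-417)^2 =173889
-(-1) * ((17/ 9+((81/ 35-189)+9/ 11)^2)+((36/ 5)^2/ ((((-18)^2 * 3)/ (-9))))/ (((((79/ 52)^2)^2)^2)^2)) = 106078710887703969145629681787931961230282/ 3070417474700727256857272168296982025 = 34548.63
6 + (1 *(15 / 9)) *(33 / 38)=283 / 38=7.45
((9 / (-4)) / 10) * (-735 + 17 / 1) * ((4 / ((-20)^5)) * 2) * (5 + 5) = -3231 / 800000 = -0.00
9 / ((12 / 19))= 57 / 4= 14.25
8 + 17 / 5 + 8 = 97 / 5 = 19.40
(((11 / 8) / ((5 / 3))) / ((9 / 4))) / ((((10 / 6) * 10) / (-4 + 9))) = 11 / 100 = 0.11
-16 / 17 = -0.94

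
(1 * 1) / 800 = 1 / 800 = 0.00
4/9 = 0.44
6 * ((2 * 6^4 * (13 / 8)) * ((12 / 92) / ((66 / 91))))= 1149876 / 253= 4544.96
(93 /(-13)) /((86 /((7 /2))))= -651 /2236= -0.29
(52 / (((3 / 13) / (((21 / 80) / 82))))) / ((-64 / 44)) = -13013 / 26240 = -0.50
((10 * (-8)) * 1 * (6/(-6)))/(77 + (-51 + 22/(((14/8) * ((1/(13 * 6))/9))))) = 280/30979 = 0.01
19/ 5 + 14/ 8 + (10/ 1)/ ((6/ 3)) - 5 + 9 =291/ 20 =14.55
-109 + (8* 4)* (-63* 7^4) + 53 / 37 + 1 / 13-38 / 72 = -83818513903 / 17316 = -4840524.02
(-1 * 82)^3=-551368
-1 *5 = -5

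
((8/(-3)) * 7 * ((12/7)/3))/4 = -2.67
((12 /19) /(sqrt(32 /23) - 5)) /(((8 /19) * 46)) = -5 /724 - sqrt(46) /4163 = -0.01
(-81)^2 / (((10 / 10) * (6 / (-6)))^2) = 6561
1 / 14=0.07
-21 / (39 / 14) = -98 / 13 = -7.54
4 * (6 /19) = 24 /19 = 1.26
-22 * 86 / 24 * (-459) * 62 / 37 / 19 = 2243439 / 703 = 3191.24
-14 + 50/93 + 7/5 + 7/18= -32569/2790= -11.67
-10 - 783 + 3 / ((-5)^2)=-792.88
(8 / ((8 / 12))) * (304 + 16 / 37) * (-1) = -135168 / 37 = -3653.19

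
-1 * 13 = -13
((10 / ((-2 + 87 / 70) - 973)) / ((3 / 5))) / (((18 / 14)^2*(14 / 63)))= -85750 / 1840401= -0.05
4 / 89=0.04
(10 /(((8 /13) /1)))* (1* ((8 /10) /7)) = 13 /7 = 1.86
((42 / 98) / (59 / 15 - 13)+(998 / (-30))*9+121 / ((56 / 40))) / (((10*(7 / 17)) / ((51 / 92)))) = -51712419 / 1803200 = -28.68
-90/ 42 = -15/ 7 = -2.14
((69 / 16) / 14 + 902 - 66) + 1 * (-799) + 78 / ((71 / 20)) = 942787 / 15904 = 59.28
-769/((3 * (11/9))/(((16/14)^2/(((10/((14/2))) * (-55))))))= 73824/21175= 3.49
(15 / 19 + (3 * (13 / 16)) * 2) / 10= 861 / 1520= 0.57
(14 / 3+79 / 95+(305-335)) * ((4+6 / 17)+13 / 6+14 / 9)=-17254993 / 87210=-197.86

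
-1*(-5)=5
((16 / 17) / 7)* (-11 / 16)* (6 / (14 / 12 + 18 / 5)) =-180 / 1547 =-0.12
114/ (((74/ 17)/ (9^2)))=78489/ 37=2121.32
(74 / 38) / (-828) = -37 / 15732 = -0.00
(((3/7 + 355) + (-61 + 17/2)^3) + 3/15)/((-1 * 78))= 1036341/560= 1850.61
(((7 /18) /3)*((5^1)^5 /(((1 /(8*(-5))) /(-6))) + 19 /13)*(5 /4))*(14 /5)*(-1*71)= -33920316101 /1404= -24159769.30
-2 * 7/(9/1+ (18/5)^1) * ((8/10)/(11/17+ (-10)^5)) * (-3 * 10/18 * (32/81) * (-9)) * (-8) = -174080/413097327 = -0.00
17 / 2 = 8.50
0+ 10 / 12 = 5 / 6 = 0.83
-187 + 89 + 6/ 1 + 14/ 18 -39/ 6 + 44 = -967/ 18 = -53.72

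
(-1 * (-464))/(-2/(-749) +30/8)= 1390144/11243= 123.65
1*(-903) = -903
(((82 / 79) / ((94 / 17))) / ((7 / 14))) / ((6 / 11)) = 7667 / 11139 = 0.69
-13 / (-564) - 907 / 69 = -56739 / 4324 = -13.12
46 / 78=0.59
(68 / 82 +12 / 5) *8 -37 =-2289 / 205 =-11.17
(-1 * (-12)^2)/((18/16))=-128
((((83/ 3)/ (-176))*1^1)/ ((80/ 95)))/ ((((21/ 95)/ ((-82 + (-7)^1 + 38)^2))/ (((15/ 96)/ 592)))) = -0.58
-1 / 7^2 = -1 / 49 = -0.02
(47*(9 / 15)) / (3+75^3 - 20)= 141 / 2109290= 0.00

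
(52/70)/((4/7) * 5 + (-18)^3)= -13/102010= -0.00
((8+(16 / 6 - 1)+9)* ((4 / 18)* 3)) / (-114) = -56 / 513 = -0.11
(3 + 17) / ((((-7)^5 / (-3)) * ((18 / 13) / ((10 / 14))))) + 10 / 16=1769935 / 2823576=0.63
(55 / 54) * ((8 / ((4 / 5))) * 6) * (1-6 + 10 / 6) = -5500 / 27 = -203.70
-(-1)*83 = 83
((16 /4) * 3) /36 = 1 /3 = 0.33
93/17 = 5.47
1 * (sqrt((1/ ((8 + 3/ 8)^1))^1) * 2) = 4 * sqrt(134)/ 67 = 0.69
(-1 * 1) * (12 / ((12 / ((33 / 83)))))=-0.40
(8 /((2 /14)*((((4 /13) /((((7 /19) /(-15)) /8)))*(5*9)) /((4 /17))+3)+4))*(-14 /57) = 71344 /99258603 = 0.00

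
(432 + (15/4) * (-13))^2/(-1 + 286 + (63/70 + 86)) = 11750445/29752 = 394.95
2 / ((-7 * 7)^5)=-2 / 282475249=-0.00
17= 17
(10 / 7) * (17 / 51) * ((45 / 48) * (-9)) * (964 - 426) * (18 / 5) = -108945 / 14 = -7781.79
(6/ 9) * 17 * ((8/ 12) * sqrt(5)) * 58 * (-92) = -362848 * sqrt(5)/ 9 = -90150.31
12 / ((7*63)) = 4 / 147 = 0.03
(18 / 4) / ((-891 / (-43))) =43 / 198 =0.22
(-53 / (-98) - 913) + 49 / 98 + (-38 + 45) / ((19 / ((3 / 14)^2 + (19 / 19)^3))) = -3394701 / 3724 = -911.57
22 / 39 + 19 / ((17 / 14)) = 10748 / 663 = 16.21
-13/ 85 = -0.15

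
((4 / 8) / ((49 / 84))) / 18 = 0.05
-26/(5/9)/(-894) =39/745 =0.05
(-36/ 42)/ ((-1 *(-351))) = -2/ 819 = -0.00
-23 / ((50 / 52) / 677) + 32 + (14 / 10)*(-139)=-408911 / 25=-16356.44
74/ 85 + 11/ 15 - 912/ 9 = -8477/ 85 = -99.73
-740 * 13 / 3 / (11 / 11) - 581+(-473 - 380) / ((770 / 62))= -4454084 / 1155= -3856.35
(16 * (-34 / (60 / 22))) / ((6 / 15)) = -1496 / 3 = -498.67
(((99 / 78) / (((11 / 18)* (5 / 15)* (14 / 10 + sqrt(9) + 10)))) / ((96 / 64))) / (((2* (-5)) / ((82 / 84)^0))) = -3 / 104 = -0.03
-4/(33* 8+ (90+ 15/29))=-116/10281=-0.01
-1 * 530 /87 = -530 /87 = -6.09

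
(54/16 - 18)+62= 379/8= 47.38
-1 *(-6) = 6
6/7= 0.86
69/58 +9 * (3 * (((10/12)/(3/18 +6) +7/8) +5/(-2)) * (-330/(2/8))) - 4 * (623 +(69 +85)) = 107282775/2146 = 49991.97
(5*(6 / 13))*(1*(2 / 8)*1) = 15 / 26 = 0.58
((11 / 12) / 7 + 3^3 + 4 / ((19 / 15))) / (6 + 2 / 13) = 628433 / 127680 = 4.92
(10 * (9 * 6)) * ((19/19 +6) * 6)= 22680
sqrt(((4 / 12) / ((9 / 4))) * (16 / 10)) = 4 * sqrt(30) / 45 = 0.49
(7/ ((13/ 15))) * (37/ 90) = 3.32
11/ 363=1/ 33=0.03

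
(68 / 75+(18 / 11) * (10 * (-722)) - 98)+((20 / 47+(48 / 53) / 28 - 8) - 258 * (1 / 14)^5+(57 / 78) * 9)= -85583084202697967 / 7184246269200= -11912.60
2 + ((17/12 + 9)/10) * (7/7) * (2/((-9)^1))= 191/108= 1.77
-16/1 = -16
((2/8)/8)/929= 1/29728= 0.00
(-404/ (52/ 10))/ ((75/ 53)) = -54.90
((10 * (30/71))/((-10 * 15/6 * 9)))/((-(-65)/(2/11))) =-0.00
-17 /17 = -1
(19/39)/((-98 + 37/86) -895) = -1634/3329079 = -0.00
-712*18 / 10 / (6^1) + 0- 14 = -227.60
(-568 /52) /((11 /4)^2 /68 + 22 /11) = -154496 /29861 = -5.17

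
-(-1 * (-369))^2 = -136161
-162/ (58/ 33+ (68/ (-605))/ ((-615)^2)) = -18534916125/ 201089591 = -92.17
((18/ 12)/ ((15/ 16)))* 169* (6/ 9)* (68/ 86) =91936/ 645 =142.54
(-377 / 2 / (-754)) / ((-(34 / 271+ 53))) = -271 / 57588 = -0.00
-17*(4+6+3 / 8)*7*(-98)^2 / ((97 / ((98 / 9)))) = -1162019173 / 873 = -1331064.34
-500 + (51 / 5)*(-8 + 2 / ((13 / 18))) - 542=-1095.35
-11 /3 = -3.67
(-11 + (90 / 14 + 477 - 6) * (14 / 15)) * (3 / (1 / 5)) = 6519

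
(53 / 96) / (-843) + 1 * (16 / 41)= 1292675 / 3318048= 0.39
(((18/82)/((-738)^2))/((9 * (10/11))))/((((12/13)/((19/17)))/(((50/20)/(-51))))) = -0.00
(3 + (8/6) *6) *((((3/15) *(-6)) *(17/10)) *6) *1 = -3366/25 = -134.64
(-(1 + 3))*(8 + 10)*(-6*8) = 3456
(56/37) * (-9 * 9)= -4536/37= -122.59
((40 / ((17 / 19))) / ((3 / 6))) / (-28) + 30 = 3190 / 119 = 26.81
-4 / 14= -2 / 7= -0.29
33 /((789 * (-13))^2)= 11 /35068683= 0.00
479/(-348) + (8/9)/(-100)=-36157/26100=-1.39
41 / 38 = 1.08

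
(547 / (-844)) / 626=-0.00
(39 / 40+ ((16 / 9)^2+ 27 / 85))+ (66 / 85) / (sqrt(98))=4.53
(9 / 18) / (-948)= -1 / 1896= -0.00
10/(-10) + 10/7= 3/7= 0.43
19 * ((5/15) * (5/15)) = 19/9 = 2.11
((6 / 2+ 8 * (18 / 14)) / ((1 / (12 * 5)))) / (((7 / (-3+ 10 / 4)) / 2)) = -5580 / 49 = -113.88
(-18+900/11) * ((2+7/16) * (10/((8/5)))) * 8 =342225/44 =7777.84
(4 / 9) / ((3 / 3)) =4 / 9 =0.44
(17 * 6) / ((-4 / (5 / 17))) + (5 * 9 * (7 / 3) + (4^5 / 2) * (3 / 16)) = 387 / 2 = 193.50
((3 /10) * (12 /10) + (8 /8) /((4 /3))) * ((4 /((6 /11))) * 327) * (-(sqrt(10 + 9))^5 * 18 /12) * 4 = -144135387 * sqrt(19) /25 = -25130863.44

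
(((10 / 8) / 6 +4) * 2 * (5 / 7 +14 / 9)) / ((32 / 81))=43329 / 896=48.36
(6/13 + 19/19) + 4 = 5.46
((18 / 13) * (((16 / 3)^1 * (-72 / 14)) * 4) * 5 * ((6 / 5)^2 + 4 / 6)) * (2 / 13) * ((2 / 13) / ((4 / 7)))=-66.28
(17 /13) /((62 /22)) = 187 /403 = 0.46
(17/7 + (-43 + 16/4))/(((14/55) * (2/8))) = -28160/49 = -574.69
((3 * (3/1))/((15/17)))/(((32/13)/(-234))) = -969.64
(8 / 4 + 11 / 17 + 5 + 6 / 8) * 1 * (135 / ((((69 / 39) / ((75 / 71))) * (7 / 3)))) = 225473625 / 777308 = 290.07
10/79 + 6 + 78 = 6646/79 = 84.13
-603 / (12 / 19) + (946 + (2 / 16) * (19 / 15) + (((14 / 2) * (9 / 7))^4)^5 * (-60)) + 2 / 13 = -1137957486967728535786763 / 1560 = -729459927543415728068.44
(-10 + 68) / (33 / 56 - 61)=-3248 / 3383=-0.96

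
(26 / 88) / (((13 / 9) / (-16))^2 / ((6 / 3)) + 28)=134784 / 12775235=0.01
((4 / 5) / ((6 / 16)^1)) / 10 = 16 / 75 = 0.21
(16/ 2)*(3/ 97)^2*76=0.58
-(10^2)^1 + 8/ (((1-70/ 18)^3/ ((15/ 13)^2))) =-100.44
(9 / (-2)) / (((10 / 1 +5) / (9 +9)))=-27 / 5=-5.40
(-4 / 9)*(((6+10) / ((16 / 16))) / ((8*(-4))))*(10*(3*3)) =20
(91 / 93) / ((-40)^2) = 91 / 148800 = 0.00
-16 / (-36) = 4 / 9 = 0.44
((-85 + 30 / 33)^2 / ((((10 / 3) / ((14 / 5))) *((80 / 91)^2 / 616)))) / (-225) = -555497761 / 26400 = -21041.58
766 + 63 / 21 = 769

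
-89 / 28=-3.18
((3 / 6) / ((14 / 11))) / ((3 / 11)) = 121 / 84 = 1.44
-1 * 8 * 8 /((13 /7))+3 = -409 /13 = -31.46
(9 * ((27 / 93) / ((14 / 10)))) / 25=0.07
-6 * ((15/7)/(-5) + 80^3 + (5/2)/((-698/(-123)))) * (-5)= 75048961755/4886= 15360000.36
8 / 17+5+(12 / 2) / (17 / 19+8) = 17655 / 2873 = 6.15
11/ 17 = 0.65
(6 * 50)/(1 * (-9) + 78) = 100/23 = 4.35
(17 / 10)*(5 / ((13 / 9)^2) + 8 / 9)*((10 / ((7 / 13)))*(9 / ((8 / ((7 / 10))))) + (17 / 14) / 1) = 75349763 / 851760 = 88.46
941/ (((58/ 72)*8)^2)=76221/ 3364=22.66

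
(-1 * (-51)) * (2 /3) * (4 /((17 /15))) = 120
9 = 9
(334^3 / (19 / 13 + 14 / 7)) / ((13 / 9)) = 37259704 / 5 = 7451940.80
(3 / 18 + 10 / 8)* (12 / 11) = 17 / 11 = 1.55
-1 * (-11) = 11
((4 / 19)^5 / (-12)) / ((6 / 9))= -0.00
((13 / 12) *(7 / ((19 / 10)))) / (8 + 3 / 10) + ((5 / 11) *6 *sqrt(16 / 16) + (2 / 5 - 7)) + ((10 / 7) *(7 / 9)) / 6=-7509527 / 2341845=-3.21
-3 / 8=-0.38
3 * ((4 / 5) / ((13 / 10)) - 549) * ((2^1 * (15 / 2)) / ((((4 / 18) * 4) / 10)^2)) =-649630125 / 208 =-3123221.75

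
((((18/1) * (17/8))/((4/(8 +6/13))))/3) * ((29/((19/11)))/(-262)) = -894795/517712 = -1.73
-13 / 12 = -1.08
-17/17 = -1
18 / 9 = 2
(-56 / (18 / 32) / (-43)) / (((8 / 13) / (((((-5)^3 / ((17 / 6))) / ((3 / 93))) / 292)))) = -2821000 / 160089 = -17.62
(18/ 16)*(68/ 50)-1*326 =-32447/ 100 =-324.47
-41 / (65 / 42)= -1722 / 65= -26.49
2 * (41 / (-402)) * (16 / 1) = -656 / 201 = -3.26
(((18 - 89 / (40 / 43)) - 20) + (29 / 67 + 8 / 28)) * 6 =-5456709 / 9380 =-581.74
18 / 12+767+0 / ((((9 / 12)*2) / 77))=1537 / 2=768.50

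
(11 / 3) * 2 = 22 / 3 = 7.33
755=755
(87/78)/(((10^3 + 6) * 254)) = 29/6643624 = 0.00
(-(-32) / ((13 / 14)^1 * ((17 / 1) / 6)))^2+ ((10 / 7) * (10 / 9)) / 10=148.09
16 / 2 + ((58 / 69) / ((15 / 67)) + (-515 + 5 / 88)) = -503.19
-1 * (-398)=398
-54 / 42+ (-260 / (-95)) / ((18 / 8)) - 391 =-468110 / 1197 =-391.07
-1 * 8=-8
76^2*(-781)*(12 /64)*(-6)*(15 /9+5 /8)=46520265 /4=11630066.25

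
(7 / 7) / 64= 1 / 64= 0.02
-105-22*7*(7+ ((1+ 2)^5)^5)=-130482445855405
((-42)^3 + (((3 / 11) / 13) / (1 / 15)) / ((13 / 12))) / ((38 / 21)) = -1446155046 / 35321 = -40943.21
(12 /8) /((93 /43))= 43 /62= 0.69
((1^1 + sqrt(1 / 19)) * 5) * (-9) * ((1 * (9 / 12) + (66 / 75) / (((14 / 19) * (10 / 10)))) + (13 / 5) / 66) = -137469 / 1540 - 137469 * sqrt(19) / 29260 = -109.74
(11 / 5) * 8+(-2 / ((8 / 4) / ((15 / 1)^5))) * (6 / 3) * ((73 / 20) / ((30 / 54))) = -99781699 / 10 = -9978169.90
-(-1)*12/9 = 4/3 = 1.33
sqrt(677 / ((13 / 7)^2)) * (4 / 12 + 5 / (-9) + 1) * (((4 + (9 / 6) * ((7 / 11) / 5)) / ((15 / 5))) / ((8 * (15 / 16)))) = 2.03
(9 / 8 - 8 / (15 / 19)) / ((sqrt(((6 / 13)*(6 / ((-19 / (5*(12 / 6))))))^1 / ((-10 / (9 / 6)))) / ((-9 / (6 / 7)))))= 7567*sqrt(1482) / 1440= 202.30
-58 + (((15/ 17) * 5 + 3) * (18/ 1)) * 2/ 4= 148/ 17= 8.71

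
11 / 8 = 1.38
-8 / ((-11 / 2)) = 16 / 11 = 1.45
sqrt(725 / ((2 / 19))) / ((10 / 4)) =sqrt(1102) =33.20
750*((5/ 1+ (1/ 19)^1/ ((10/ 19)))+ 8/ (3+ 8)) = 48075/ 11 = 4370.45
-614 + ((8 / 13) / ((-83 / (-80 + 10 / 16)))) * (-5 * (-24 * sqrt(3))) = -614 + 76200 * sqrt(3) / 1079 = -491.68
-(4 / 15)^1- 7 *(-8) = 836 / 15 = 55.73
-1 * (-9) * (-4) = -36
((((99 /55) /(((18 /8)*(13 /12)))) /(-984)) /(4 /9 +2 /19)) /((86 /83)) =-14193 /10771930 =-0.00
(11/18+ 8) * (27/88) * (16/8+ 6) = 465/22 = 21.14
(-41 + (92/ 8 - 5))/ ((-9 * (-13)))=-23/ 78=-0.29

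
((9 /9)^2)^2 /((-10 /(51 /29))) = -51 /290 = -0.18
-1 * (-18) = 18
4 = 4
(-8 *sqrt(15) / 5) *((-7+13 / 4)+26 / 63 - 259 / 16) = 19681 *sqrt(15) / 630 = 120.99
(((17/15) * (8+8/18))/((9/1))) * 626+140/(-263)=212542196/319545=665.14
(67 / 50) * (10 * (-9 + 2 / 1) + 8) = -2077 / 25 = -83.08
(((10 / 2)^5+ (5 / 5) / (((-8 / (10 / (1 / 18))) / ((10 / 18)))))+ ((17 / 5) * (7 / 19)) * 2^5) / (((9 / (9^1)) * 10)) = 598991 / 1900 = 315.26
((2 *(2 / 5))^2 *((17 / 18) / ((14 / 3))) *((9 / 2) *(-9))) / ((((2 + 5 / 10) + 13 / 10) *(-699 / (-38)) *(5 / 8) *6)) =-816 / 40775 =-0.02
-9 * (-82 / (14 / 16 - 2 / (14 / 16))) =-41328 / 79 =-523.14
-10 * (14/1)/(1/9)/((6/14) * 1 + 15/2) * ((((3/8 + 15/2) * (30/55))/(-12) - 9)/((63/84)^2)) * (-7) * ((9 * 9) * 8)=-4880917440/407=-11992426.14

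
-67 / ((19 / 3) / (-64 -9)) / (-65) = -14673 / 1235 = -11.88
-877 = -877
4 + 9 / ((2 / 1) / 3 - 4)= 13 / 10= 1.30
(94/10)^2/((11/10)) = 4418/55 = 80.33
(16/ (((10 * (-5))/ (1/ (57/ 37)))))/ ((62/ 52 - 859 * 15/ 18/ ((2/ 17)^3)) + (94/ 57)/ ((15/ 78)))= 61568/ 130297848465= 0.00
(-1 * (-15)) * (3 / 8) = 5.62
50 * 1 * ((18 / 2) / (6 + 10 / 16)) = 3600 / 53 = 67.92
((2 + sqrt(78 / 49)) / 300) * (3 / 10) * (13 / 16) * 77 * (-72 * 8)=-9009 / 125 - 1287 * sqrt(78) / 250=-117.54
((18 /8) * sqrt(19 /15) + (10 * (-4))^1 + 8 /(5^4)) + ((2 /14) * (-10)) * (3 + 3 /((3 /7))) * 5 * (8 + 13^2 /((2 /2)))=-55487444 /4375 + 3 * sqrt(285) /20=-12680.31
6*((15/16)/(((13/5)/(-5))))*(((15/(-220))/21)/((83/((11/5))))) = 225/241696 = 0.00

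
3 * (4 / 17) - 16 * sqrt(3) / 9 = 12 / 17 - 16 * sqrt(3) / 9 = -2.37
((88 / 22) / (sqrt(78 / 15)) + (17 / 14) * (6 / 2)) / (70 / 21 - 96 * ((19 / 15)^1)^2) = -3825 / 158228 - 75 * sqrt(130) / 73463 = -0.04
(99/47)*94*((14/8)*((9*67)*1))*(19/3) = 2646567/2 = 1323283.50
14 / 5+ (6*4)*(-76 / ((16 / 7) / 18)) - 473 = -74171 / 5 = -14834.20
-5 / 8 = -0.62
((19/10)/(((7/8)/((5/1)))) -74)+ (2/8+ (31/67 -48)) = -207167/1876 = -110.43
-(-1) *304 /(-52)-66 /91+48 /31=-1090 /217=-5.02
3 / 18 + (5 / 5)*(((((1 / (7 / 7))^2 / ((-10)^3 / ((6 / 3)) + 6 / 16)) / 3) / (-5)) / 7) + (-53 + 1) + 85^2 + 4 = 2008099467 / 279790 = 7177.17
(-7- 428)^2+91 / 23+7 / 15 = 65284151 / 345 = 189229.42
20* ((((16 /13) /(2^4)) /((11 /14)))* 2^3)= 2240 /143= 15.66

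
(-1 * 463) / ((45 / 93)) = -14353 / 15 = -956.87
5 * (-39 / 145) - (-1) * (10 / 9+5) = 1244 / 261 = 4.77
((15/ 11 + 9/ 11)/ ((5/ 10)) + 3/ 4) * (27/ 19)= 6075/ 836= 7.27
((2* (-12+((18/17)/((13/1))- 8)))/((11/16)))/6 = -70432/7293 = -9.66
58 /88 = 29 /44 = 0.66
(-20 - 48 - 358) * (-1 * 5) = 2130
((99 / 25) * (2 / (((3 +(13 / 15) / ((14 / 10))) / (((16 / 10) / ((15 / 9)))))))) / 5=24948 / 59375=0.42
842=842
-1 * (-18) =18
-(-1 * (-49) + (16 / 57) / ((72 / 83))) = -25303 / 513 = -49.32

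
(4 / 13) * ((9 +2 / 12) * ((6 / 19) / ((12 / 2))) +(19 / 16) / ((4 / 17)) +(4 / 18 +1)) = 2.08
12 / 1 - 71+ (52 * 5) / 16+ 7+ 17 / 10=-681 / 20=-34.05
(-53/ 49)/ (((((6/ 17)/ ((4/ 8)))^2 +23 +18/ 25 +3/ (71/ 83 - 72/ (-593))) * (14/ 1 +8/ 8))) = -0.00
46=46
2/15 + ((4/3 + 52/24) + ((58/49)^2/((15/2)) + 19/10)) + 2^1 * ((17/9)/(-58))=17718872/3133305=5.66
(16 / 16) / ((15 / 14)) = 14 / 15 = 0.93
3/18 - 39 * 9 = -2105/6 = -350.83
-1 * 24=-24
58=58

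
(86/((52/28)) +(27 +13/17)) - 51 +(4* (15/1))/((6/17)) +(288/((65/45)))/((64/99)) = 221661/442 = 501.50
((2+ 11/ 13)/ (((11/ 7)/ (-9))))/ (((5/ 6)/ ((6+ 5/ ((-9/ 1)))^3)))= -60942182/ 19305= -3156.81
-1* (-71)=71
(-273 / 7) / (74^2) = -39 / 5476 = -0.01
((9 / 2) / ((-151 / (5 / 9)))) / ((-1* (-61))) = -0.00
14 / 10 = 7 / 5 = 1.40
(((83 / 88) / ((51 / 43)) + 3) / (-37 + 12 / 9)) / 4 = -17033 / 640288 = -0.03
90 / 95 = 18 / 19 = 0.95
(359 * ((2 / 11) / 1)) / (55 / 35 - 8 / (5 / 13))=-25130 / 7403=-3.39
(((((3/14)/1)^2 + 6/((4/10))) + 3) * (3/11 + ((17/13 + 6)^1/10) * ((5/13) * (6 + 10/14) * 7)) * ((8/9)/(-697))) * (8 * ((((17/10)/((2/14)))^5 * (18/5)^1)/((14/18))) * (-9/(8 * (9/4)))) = 6530679577209753/4763687500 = 1370929.47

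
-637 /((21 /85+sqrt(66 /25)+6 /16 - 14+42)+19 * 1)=-14027020280 /1047437953+58909760 * sqrt(66) /1047437953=-12.93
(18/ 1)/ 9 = 2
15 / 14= 1.07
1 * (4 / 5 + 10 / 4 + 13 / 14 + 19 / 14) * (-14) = -391 / 5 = -78.20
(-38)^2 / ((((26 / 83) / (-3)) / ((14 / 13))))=-2516892 / 169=-14892.85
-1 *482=-482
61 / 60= 1.02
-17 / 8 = -2.12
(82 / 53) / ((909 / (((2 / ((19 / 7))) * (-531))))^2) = 55946632 / 195175733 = 0.29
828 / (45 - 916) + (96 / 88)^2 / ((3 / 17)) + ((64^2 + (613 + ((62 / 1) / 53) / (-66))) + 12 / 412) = 4714.80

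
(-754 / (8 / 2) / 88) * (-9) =3393 / 176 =19.28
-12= -12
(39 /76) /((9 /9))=39 /76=0.51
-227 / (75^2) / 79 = -227 / 444375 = -0.00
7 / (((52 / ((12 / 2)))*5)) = 21 / 130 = 0.16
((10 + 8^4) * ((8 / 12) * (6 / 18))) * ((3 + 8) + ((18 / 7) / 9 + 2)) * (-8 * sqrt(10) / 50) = -1018288 * sqrt(10) / 525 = -6133.54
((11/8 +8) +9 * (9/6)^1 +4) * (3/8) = 10.08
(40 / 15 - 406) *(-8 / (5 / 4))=7744 / 3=2581.33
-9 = -9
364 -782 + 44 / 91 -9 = -38813 / 91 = -426.52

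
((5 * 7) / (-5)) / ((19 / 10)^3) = -7000 / 6859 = -1.02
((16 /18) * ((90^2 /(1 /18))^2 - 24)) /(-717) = -56687039936 /2151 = -26353807.50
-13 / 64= -0.20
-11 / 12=-0.92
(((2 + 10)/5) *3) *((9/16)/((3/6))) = 81/10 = 8.10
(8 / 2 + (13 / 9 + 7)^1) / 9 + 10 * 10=8212 / 81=101.38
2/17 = 0.12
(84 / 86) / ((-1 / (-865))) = 36330 / 43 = 844.88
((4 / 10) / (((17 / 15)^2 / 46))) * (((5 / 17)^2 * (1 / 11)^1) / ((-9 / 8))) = -0.10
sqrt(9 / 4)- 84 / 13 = -129 / 26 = -4.96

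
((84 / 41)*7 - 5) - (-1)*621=25844 / 41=630.34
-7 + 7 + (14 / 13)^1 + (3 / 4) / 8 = 487 / 416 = 1.17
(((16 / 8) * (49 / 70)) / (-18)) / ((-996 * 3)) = 7 / 268920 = 0.00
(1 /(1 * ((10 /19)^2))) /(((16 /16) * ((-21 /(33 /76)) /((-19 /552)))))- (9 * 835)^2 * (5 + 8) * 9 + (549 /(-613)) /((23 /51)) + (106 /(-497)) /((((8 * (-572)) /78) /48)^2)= -6607601327.13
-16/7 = -2.29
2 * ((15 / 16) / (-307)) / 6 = -0.00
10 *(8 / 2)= 40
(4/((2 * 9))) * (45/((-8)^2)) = 5/32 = 0.16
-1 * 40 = -40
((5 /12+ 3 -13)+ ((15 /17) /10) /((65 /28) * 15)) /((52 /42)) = -4446449 /574600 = -7.74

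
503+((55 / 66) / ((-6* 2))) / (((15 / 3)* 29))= 1050263 / 2088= 503.00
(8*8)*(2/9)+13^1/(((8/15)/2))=2267/36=62.97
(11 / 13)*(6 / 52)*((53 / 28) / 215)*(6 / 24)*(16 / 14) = 1749 / 7121660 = 0.00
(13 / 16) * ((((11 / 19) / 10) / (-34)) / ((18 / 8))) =-143 / 232560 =-0.00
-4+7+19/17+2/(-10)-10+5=-1.08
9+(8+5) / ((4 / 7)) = 127 / 4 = 31.75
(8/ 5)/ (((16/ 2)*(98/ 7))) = 1/ 70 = 0.01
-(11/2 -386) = 761/2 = 380.50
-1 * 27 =-27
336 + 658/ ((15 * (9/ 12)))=17752/ 45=394.49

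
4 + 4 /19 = 80 /19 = 4.21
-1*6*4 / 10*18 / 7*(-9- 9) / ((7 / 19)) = 73872 / 245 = 301.52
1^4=1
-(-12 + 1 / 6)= 11.83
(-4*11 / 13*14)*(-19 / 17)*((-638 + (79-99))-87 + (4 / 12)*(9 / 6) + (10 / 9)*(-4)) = -356972 / 9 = -39663.56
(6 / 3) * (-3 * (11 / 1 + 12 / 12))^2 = 2592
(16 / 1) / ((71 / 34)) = 544 / 71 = 7.66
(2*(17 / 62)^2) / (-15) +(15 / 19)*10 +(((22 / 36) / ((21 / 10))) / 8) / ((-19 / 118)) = 528602909 / 69019020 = 7.66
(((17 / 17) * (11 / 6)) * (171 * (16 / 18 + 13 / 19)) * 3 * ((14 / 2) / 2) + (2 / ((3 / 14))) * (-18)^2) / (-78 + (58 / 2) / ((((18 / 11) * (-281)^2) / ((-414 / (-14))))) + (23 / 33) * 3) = -199478621573 / 1845946766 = -108.06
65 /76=0.86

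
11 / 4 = 2.75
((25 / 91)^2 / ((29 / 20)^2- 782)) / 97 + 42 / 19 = 10524491769446 / 4761081758797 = 2.21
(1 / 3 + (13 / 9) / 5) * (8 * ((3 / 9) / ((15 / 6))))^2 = 0.71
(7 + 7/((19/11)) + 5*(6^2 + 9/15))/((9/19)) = 1229/3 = 409.67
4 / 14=2 / 7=0.29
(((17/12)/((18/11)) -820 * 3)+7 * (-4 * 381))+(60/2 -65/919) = -2599847579/198504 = -13097.20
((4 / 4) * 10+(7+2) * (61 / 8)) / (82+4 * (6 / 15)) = 3145 / 3344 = 0.94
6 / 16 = 3 / 8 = 0.38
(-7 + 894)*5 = 4435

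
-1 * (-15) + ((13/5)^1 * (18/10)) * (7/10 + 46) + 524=189389/250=757.56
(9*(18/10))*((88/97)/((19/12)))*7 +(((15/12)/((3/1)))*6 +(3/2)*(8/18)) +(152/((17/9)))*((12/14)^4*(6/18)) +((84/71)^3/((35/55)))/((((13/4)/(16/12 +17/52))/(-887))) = -1096.54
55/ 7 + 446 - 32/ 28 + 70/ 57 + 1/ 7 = 181180/ 399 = 454.09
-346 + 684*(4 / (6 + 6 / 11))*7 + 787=3367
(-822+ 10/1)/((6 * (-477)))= 406/1431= 0.28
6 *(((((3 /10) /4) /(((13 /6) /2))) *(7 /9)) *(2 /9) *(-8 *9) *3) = -15.51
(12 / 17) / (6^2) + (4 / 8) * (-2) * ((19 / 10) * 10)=-968 / 51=-18.98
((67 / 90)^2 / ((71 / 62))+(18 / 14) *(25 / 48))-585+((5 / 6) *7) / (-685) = -1288032776627 / 2206083600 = -583.85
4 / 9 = 0.44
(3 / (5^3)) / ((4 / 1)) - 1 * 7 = -3497 / 500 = -6.99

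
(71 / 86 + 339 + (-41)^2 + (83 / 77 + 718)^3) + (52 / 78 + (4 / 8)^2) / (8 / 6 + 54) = 371817840.97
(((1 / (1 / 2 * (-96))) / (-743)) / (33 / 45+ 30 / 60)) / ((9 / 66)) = 55 / 329892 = 0.00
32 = 32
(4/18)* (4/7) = 8/63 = 0.13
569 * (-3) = -1707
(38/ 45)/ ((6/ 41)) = 779/ 135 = 5.77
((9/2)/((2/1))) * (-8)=-18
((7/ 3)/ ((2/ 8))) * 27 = 252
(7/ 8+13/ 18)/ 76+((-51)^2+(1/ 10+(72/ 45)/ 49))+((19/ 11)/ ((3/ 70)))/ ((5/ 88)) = 887634259/ 268128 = 3310.49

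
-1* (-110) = 110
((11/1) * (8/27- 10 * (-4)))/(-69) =-11968/1863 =-6.42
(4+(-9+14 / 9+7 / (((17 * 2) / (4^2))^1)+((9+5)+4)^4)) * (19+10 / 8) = 144551745 / 68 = 2125760.96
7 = 7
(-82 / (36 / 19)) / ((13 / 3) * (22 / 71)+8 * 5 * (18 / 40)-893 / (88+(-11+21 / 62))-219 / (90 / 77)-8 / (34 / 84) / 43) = 38773212961 / 161291766933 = 0.24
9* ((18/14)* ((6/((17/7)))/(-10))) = -243/85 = -2.86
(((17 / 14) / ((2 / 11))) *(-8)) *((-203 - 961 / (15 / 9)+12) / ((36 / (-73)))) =-26196269 / 315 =-83162.76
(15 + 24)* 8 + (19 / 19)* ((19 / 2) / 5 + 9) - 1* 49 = 2739 / 10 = 273.90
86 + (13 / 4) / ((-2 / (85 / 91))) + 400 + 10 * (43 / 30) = 83801 / 168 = 498.82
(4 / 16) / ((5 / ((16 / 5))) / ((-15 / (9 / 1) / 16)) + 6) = -1 / 36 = -0.03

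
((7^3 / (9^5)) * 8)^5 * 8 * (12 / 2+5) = 13689992409087475712 / 717897987691852588770249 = 0.00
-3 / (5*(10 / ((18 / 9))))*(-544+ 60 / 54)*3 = 4886 / 25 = 195.44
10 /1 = 10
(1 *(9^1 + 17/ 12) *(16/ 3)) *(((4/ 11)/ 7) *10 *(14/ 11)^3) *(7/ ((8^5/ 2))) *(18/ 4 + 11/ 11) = 214375/ 1533312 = 0.14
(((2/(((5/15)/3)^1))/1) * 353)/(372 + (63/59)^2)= 7372758/432967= 17.03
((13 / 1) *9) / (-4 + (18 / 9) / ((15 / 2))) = -1755 / 56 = -31.34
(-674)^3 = -306182024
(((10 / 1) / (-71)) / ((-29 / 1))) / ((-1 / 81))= -810 / 2059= -0.39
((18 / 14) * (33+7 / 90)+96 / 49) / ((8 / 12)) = 65397 / 980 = 66.73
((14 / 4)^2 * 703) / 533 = 34447 / 2132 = 16.16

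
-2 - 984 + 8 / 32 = -3943 / 4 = -985.75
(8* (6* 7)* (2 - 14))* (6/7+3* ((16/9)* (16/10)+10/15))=-229632/5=-45926.40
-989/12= -82.42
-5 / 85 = -1 / 17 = -0.06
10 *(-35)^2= 12250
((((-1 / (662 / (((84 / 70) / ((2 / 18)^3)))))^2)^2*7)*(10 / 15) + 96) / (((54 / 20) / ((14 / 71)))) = 7718434528464968 / 958788566089875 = 8.05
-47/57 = -0.82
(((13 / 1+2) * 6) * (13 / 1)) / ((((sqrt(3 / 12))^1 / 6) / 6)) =84240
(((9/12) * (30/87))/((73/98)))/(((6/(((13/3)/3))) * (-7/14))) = -3185/19053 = -0.17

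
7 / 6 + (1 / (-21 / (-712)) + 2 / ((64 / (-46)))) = 3767 / 112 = 33.63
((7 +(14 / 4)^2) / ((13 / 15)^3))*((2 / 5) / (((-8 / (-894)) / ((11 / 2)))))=255561075 / 35152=7270.17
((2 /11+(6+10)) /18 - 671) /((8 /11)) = -16585 /18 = -921.39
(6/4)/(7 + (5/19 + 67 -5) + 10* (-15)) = -57/3068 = -0.02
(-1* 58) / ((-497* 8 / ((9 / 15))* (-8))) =-0.00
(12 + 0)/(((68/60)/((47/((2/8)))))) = 33840/17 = 1990.59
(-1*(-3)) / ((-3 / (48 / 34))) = -24 / 17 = -1.41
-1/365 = -0.00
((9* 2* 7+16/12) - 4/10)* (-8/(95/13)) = -198016/1425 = -138.96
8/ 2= 4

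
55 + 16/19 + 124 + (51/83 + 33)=336621/1577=213.46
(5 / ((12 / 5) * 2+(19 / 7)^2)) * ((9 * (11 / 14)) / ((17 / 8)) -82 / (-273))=2946650 / 1976403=1.49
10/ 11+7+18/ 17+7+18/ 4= 7655/ 374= 20.47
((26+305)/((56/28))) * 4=662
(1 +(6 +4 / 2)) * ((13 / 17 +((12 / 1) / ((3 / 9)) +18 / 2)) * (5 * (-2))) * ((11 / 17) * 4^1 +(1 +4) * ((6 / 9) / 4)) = -14092.84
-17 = -17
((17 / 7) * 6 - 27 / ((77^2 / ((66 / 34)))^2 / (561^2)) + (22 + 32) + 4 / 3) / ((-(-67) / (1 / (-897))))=-496963 / 432893097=-0.00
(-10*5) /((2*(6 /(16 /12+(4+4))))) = -350 /9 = -38.89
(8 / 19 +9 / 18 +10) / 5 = 83 / 38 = 2.18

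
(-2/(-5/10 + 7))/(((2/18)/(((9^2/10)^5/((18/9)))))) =-31381059609/650000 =-48278.55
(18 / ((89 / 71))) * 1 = 1278 / 89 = 14.36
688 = 688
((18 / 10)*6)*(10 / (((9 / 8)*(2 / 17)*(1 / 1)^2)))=816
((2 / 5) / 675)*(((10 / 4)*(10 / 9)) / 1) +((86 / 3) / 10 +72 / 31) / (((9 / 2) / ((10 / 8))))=108709 / 75330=1.44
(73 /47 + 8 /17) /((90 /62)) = 16709 /11985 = 1.39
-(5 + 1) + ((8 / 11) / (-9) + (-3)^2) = 289 / 99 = 2.92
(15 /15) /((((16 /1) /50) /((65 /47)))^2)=2640625 /141376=18.68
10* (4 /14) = 20 /7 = 2.86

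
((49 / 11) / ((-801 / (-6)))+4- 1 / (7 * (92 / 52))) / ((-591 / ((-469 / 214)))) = 125224675 / 8543445174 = 0.01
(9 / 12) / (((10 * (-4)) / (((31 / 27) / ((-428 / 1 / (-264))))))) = -341 / 25680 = -0.01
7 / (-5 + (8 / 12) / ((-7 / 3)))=-49 / 37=-1.32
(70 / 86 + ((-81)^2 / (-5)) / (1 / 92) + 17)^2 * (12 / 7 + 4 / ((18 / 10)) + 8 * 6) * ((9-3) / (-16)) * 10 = -550906333747504328 / 194145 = -2837602481379.92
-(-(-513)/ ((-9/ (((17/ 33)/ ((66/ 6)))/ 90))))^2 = -104329/ 118592100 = -0.00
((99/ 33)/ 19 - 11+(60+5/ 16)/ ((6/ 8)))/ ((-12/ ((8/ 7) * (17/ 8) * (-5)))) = 1348355/ 19152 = 70.40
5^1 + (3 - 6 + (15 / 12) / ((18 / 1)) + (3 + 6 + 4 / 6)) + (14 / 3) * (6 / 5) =6241 / 360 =17.34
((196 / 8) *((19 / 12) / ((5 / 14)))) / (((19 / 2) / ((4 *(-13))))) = -8918 / 15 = -594.53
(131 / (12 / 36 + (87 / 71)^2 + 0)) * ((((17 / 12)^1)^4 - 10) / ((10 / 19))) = -1553814001111 / 1917941760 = -810.15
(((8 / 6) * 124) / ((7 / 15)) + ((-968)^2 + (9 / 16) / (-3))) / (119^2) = 104986347 / 1586032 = 66.19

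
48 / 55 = 0.87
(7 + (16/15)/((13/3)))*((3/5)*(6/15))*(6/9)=1884/1625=1.16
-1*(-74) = 74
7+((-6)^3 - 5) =-214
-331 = -331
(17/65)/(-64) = -17/4160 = -0.00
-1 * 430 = -430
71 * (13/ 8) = 115.38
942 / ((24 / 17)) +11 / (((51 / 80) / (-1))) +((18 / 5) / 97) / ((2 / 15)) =12867611 / 19788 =650.27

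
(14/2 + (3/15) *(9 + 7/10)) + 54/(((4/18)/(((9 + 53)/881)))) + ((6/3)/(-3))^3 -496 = -559298111/1189350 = -470.26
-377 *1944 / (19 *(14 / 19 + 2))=-14094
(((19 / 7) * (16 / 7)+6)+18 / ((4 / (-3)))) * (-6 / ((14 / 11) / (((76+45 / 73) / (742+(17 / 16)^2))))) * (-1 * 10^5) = -42862195200000 / 680492057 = -62987.06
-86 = -86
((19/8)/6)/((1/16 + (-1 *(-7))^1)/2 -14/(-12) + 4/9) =0.08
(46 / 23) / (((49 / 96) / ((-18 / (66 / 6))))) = -3456 / 539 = -6.41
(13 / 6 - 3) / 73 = -5 / 438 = -0.01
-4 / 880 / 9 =-1 / 1980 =-0.00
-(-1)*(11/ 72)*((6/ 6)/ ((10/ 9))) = 11/ 80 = 0.14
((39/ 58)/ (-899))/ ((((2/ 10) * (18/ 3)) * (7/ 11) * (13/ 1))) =-55/ 729988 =-0.00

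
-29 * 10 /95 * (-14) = 812 /19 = 42.74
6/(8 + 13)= 2/7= 0.29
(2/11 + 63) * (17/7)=11815/77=153.44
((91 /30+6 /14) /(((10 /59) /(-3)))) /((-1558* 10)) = 42893 /10906000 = 0.00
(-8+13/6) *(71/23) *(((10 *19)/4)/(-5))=47215/276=171.07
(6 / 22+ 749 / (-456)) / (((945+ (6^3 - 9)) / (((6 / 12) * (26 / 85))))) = -89323 / 491166720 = -0.00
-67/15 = -4.47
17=17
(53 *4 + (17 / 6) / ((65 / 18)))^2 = 191296561 / 4225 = 45277.29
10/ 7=1.43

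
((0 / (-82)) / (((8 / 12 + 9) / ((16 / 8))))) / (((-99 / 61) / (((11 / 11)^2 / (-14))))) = 0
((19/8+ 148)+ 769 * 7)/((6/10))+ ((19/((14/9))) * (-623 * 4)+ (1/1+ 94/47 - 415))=-519065/24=-21627.71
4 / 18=0.22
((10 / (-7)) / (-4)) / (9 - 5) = 5 / 56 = 0.09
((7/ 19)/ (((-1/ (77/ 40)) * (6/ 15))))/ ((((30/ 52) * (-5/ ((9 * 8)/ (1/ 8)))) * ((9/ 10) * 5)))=112112/ 1425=78.68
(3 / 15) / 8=1 / 40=0.02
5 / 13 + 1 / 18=103 / 234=0.44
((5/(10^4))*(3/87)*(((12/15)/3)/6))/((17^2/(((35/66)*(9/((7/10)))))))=1/55314600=0.00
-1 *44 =-44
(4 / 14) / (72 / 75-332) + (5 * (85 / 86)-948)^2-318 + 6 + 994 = 890040.65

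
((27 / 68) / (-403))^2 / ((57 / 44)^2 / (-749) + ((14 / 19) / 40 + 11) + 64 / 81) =508397422995 / 6183262562834297317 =0.00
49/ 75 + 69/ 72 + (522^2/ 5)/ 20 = 1635871/ 600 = 2726.45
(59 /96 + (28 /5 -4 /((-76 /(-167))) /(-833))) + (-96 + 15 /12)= -672519859 /7596960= -88.52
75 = 75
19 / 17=1.12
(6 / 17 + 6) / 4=27 / 17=1.59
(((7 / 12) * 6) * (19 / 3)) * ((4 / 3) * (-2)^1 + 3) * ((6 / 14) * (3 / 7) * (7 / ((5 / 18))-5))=1919 / 70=27.41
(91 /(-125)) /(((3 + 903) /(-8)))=364 /56625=0.01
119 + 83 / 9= 1154 / 9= 128.22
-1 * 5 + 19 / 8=-21 / 8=-2.62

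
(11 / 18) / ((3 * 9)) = 11 / 486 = 0.02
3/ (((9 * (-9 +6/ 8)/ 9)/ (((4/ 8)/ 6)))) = -1/ 33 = -0.03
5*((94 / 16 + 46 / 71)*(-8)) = -18525 / 71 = -260.92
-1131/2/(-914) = 1131/1828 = 0.62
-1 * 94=-94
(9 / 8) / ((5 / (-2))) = -9 / 20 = -0.45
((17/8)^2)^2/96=83521/393216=0.21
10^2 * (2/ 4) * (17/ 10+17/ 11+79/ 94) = 204.29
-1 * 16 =-16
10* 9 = 90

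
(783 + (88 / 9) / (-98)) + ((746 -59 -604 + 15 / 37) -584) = 4606381 / 16317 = 282.31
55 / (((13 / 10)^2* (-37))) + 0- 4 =-30512 / 6253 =-4.88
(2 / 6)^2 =1 / 9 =0.11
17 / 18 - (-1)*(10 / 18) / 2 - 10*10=-889 / 9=-98.78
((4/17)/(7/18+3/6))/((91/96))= 432/1547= 0.28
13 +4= 17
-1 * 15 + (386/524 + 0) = -3737/262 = -14.26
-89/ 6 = -14.83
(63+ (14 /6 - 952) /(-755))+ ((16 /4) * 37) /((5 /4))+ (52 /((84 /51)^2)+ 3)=18186109 /88788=204.83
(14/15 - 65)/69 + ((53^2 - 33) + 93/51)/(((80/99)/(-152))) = -3677422103/7038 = -522509.53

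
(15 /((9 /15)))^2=625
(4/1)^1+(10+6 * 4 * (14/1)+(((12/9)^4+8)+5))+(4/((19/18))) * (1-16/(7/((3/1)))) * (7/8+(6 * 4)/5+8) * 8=-111071029/53865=-2062.03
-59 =-59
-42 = -42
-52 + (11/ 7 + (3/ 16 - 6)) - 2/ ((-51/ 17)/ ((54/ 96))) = -55.87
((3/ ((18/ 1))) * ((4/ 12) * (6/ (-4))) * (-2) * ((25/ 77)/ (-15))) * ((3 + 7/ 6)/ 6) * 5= -625/ 49896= -0.01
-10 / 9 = -1.11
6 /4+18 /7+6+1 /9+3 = 1661 /126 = 13.18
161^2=25921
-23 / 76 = -0.30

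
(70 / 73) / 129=70 / 9417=0.01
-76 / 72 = -19 / 18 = -1.06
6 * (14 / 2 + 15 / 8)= 213 / 4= 53.25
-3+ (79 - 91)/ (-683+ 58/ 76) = -2.98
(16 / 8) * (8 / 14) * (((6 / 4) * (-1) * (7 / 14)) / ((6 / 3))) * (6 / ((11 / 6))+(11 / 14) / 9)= -4657 / 3234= -1.44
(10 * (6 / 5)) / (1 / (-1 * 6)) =-72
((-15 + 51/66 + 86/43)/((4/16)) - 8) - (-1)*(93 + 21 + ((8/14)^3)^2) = 73928628/1294139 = 57.13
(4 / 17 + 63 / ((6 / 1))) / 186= 365 / 6324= 0.06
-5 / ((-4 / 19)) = 95 / 4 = 23.75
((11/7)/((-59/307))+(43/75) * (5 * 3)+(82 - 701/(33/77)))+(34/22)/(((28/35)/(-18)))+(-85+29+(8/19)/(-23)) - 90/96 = -783779524691/476469840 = -1644.97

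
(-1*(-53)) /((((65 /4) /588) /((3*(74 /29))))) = 14680.97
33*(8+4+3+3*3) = 792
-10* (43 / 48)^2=-9245 / 1152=-8.03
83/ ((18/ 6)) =83/ 3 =27.67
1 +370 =371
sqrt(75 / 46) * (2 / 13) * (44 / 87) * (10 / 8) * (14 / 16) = 1925 * sqrt(138) / 208104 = 0.11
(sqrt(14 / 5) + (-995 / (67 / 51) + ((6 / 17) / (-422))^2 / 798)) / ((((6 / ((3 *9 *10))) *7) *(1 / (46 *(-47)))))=8448426975082043205 / 802577974513-19458 *sqrt(70) / 7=10503355.29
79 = 79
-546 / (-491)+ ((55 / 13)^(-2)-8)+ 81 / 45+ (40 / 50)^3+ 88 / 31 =-387089356 / 230217625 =-1.68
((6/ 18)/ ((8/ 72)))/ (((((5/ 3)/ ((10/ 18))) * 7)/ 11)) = 11/ 7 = 1.57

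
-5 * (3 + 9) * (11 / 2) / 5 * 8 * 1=-528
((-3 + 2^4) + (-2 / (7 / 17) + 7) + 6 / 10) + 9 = 24.74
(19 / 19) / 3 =1 / 3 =0.33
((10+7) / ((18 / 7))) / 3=119 / 54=2.20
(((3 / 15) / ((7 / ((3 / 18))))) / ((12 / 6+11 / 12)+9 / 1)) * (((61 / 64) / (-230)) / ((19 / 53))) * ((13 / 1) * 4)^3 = -546377 / 841225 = -0.65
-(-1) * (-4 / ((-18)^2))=-1 / 81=-0.01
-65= -65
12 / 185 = 0.06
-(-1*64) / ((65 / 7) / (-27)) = -12096 / 65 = -186.09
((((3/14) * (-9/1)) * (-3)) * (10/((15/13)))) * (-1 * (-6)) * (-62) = -130572/7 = -18653.14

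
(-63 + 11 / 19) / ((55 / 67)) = -79462 / 1045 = -76.04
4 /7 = 0.57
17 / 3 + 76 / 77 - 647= -147920 / 231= -640.35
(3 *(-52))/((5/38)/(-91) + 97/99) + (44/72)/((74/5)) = -71117507659/446128092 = -159.41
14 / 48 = 7 / 24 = 0.29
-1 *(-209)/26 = 8.04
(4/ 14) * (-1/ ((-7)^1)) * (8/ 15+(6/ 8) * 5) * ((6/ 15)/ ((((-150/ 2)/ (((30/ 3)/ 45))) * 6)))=-257/ 7441875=-0.00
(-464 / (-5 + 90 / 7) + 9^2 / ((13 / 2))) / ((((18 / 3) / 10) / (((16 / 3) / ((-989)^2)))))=-533024 / 1258841727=-0.00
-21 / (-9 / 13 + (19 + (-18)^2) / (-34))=9282 / 4765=1.95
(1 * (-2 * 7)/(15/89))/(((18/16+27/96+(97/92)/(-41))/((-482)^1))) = 18122860672/624885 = 29001.91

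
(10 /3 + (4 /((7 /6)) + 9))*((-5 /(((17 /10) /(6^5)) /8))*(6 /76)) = -514771200 /2261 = -227674.13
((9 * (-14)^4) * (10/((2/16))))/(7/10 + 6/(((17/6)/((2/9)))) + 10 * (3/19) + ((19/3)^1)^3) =2412186739200/22394357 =107714.04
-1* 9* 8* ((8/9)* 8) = -512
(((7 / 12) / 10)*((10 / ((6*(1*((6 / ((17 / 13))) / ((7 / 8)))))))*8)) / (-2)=-833 / 11232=-0.07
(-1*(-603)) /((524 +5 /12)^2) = 0.00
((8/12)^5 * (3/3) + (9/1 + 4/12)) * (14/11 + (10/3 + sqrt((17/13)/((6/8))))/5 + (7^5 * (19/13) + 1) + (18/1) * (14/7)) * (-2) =-465741.11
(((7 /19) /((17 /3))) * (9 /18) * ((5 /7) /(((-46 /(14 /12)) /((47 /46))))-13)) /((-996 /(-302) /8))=-174704131 /170183532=-1.03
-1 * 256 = -256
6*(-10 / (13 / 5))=-300 / 13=-23.08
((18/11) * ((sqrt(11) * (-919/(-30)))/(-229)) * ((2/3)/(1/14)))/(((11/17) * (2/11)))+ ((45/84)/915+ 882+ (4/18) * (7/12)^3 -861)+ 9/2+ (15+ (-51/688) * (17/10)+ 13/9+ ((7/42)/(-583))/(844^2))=775689068954964179/18529173684030240 -218722 * sqrt(11)/12595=-15.73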